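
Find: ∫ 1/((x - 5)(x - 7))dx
Partial fractions: 1/((x-5)(x-7)) = A/(x-5)+B/(x-7)
A = -1/2, B = 1/2
∫ [-1/2· 1/(x-5)+1/2· 1/(x-7)] dx
= (1/2)[ln|x-7| - ln|x-5|]+C

Answer: (1/2)·ln|(x-7)/(x-5)|+C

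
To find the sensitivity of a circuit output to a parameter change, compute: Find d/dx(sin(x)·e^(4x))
Product rule: (fg)' = f'g + fg'
f = sin(x), f' = cos(x)
g = e^(4x), g' = 4·e^(4x)

Answer: cos(x)·e^(4x) + 4·sin(x)·e^(4x)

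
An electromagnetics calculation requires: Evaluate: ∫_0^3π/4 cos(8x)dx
Antiderivative: sin(8x)/8
Evaluate at bounds: [sin(8·3π/4)/8] - [sin(8·0)/8]
= ((0) - (0))/8 = 0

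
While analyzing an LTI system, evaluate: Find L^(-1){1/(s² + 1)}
L^(-1){w/(s²+w²)} = sin(wt)
Here w = 1

Answer: sin(t)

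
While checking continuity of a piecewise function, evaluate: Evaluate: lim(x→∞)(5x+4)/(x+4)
Divide numerator and denominator by x:
lim (5 + 4/x)/(1 + 4/x)=5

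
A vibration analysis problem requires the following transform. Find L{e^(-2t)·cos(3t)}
First shifting: L{e^(at)f(t)}=F(s-a)
L{cos(3t)}=s/(s² + 9)
Shift: (s + 2)/((s + 2)² + 9)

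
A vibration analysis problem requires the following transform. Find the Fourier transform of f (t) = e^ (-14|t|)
Using the standard pair: F{e^(-a|t|)} = 2a/(a^2+omega^2)
With a = 14: F(omega) = 28/(196+omega^2)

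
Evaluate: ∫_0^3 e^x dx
Antiderivative: e^x
Evaluate: (e^3-1)

Answer: e^3-1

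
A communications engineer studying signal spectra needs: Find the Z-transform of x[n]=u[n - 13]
Using the time-shift property: Z{u[n-13]}=z^(-13)*z/(z-1)
=z^(-12)/(z-1)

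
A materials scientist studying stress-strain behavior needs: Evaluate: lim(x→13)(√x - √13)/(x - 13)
Multiply by conjugate (√x + √13)/(√x + √13):
=(x - 13)/((x - 13)(√x + √13))=1/(√x + √13)
As x → 13: 1/(2√13)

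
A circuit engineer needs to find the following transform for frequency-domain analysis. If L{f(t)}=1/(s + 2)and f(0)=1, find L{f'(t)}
L{f'(t)}=s·F(s) - f(0)=s/(s+2)-1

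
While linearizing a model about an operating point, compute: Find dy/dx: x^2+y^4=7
Differentiate: 2x+4y^3·(dy/dx) = 0
dy/dx = -2x/(4y^3)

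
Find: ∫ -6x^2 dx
Using power rule: ∫ -6x^2 dx = -6/3 x^3+C = -2x^3+C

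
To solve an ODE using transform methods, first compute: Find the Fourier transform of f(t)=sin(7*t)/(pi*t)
sin(W*t)/(pi*t) = (W/pi)*sinc(W*t/pi) is the impulse response of the ideal low-pass filter with cutoff W (here W = 7).
Its Fourier transform is a rectangular function:
F(omega) = 1 for |omega| < 7, 0 otherwise

Answer: rect(omega/14) [i.e., 1 for |omega| < 7, 0 otherwise]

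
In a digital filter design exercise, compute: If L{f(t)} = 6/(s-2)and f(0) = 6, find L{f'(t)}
L{f'(t)}=s·F(s) - f(0)=6s/(s-2)-6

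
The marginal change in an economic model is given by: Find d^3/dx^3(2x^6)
Apply power rule 3 times:
d^1: 12x^5
d^2: 60x^4
d^3: 240x^3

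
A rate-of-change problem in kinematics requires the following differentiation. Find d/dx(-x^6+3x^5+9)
Power rule: d/dx(ax^n)=n·a·x^(n-1)
Term by term: -6·x^5 + 15·x^4

Answer: -6x^5 + 15x^4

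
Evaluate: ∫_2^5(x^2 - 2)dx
Step 1: Find antiderivative F(x) = (1/3)x^3 - 2x
Step 2: F(5) - F(2) = 95/3 - (-4/3) = 33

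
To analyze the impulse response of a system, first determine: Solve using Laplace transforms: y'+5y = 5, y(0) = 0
Take L of both sides: sY(s)-0+5Y(s) = 5/s
Y(s)(s+5) = 5/s+0
Y(s) = 5/(s(s+5))+0/(s+5)
Partial fractions: 5/(s(s+5)) = 1/s - 1/(s+5)
So Y(s) = 1/s - 1/(s+5)
Inverse transform (L^(-1){1/s} = 1, L^(-1){1/(s+5)} = e^(-5t)):

Answer: y(t) = 1 - e^(-5t)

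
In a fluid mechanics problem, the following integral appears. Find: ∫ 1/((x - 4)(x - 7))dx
Partial fractions: 1/((x-4)(x-7)) = A/(x-4)+B/(x-7)
A = -1/3, B = 1/3
∫ [-1/3· 1/(x-4)+1/3· 1/(x-7)] dx
= (1/3)[ln|x-7| - ln|x-4|]+C

Answer: (1/3)·ln|(x-7)/(x-4)|+C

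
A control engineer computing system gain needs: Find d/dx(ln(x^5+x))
Chain rule: d/dx[ln(u)] = u'/u where u = x^5 + x
u' = 5x^4 + 1

Answer: (5x^4 + 1)/(x^5 + x)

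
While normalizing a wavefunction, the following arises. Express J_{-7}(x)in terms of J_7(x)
For integer n: J_{-n}(x)=(-1)^n J_n(x)
With n=7: J_{-7}(x)=(-1)^7 J_7(x)=-J_7(x)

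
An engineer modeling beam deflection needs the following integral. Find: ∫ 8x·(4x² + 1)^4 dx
Let u=4x²+1, du=8x dx
∫ u^4 du=u^5/5+C

Answer: (4x²+1)^5/5+C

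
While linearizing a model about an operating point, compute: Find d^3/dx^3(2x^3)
Apply power rule 3 times:
d^1: 6x^2
d^2: 12x
d^3: 12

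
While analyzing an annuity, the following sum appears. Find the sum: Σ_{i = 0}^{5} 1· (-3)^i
Geometric series: S=a(1 - r^n)/(1 - r)
a=1, r=-3, n=6
S=1(1 - 729)/4=-182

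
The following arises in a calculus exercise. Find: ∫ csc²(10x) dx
Since d/dx[-cot(10x)] = 10csc²(10x), integral = -cot(10x)/10 + C

Answer: (-1/10)cot(10x) + C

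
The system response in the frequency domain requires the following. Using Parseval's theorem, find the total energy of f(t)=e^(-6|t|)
Parseval's theorem: E=integral |f(t)|^2 dt=(1/2pi) integral |F(omega)|^2 domega
E=integral_{-inf}^{inf} e^(-12|t|) dt=2*integral_0^inf e^(-12t) dt=2/(2*6)=1/6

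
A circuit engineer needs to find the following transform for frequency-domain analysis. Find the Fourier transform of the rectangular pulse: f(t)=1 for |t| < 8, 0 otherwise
F(omega)=integral from -8 to 8 of e^(-j*omega*t) dt
=2*sin(8*omega)/omega=16*sinc(8*omega/pi)

Answer: 2*sin(8*omega)/omega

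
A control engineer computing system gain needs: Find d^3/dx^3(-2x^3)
Apply power rule 3 times:
d^1: -6x^2
d^2: -12x
d^3: -12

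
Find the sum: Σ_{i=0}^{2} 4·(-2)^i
Geometric series: S=a(1 - r^n)/(1 - r)
a=4, r=-2, n=3
S=4(1 + 8)/3=12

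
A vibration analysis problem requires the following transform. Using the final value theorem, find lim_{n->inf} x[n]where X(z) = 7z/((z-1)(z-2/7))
Final value theorem: lim x[n]=lim_{z->1} (z-1) * X(z)
(z-1) * X(z)=7z/(z-2/7)
As z->1: 7/(1 - 2/7)=7/(5/7)=49/5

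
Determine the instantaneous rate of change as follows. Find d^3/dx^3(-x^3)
Apply power rule 3 times:
d^1: -3x^2
d^2: -6x
d^3: -6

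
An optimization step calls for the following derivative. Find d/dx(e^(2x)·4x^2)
Product rule: (fg)' = f'g + fg'
f = e^(2x), f' = 2·e^(2x)
g = 4x^2, g' = 8x

Answer: 8·e^(2x)·x^2 + 8·e^(2x)·x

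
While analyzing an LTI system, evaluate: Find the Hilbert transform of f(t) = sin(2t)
The Hilbert transform shifts each frequency component by -pi/2.
H{sin(wt)}=-cos(wt)
With w=2: H{sin(2t)}=-cos(2t)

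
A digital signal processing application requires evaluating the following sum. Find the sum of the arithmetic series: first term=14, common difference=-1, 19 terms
Last term: a_n=14+(19-1)·-1=-4
Sum=n(a_1+a_n)/2=19(14+(-4))/2=95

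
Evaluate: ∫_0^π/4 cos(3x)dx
Antiderivative: sin(3x)/3
Evaluate at bounds: [sin(3·π/4)/3] - [sin(3·0)/3]
=((√2/2) - (0))/3=√2/6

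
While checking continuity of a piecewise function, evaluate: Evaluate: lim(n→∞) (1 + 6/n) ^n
This is the definition of e^6: lim(1+6/n)^n = e^6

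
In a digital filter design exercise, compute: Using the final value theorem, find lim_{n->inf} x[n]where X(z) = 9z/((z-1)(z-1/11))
Final value theorem: lim x[n] = lim_{z->1} (z-1) * X(z)
(z-1) * X(z) = 9z/(z-1/11)
As z->1: 9/(1 - 1/11) = 9/(10/11) = 99/10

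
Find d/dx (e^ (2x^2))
Chain rule: d/dx[e^u]=e^u · u' where u=2x^2
u'=4x

Answer: 4x·e^(2x^2)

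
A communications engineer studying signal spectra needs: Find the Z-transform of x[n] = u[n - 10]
Using the time-shift property: Z{u[n-10]} = z^(-10) * z/(z-1)
= z^(-9)/(z-1)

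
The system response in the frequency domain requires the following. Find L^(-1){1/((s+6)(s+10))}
Partial fractions: 1/((s+6)(s+10)) = A/(s+6)+B/(s+10)
Cover-up: A = 1/(s+10)|_{s = -6} = 1/4; B = 1/(s+6)|_{s = -10} = -1/4
L^(-1) = (1/4)e^(-6t) - (1/4)e^(-10t)

Answer: (1/4)(e^(-6t) - e^(-10t))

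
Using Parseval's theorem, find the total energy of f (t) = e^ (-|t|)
Parseval's theorem: E=integral |f(t)|^2 dt=(1/2pi) integral |F(omega)|^2 domega
E=integral_{-inf}^{inf} e^(-2|t|) dt=2*integral_0^inf e^(-2t) dt=2/(2*1)=1/1

Answer: 1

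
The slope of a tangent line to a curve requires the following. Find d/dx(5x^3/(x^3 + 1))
Quotient rule: (f/g)'=(f'g - fg')/g²
f=5x^3, f'=15x^2
g=x^3+1, g'=3x^2

Answer: (15x^2·(x^3+1)-15x^5)/(x^3+1)²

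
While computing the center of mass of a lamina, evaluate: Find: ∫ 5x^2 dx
Using power rule: ∫ 5x^2 dx=5/3 x^3+C=(5/3)x^3+C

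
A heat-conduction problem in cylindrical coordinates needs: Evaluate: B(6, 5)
B(x,y)=Γ(x)Γ(y)/Γ(x + y)=(x-1)!(y-1)!/(x + y-1)!
B(6,5)=5!·4!/10!=1/1260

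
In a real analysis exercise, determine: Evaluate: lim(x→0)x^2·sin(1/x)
Squeeze theorem: -|x^2| ≤ x^2·sin(1/x) ≤ |x^2|
Since x^2 → 0 as x → 0, by squeeze theorem the limit is 0

Answer: 0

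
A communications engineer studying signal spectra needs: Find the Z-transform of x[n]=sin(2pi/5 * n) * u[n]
Z{sin(w0*n)*u[n]} = z*sin(w0)/(z^2 - 2z*cos(w0) + 1)
With w0 = 2pi/5: X(z) = z*sin(2pi/5)/(z^2 - 2z*cos(2pi/5) + 1)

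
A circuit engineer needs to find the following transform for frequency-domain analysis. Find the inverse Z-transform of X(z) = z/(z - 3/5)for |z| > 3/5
Standard pair: z/(z-a) <-> a^n*u[n] for causal signals
With a = 3/5: x[n] = (3/5)^n*u[n]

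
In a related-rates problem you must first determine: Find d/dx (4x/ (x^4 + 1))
Quotient rule: (f/g)' = (f'g - fg')/g²
f = 4x, f' = 4
g = x^4 + 1, g' = 4x^3

Answer: (4·(x^4 + 1) - 16x^4)/(x^4 + 1)²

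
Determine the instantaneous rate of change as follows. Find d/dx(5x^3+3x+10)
Power rule: d/dx(ax^n) = n·a·x^(n-1)
Term by term: 15·x^2 + 3

Answer: 15x^2 + 3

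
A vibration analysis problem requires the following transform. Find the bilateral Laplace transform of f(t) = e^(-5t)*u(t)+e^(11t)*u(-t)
For e^(-5t) * u(t): L=1/(s+5), Re(s) > -5
For e^(11t) * u(-t): L=-1/(s-11), Re(s) < 11
Combined: F(s)=1/(s+5)-1/(s-11), -5 < Re(s) < 11

Answer: 1/(s+5)-1/(s-11), ROC: -5 < Re(s) < 11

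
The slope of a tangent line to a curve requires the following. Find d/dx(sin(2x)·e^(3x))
Product rule: (fg)'=f'g + fg'
f=sin(2x), f'=2·cos(2x)
g=e^(3x), g'=3·e^(3x)

Answer: 2·cos(2x)·e^(3x) + 3·sin(2x)·e^(3x)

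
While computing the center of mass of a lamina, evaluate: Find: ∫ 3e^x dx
Since d/dx[e^x] = + e^x, we get 3e^x + C

Answer: 3e^x + C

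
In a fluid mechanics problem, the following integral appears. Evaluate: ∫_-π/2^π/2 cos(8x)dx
Antiderivative: sin(8x)/8
Evaluate at bounds: [sin(8·π/2)/8] - [sin(8·-π/2)/8]
= ((0) - (0))/8 = 0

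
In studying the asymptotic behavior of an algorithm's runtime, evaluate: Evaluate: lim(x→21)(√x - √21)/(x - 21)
Multiply by conjugate (√x+√21)/(√x+√21):
= (x - 21)/((x - 21)(√x+√21)) = 1/(√x+√21)
As x → 21: 1/(2√21)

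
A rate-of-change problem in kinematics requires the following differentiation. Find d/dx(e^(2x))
Chain rule: d/dx[e^u] = e^u · u' where u = 2x
u' = 2

Answer: 2·e^(2x)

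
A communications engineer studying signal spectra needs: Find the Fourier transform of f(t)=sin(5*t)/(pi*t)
sin(W * t)/(pi * t) = (W/pi) * sinc(W * t/pi) is the impulse response of the ideal low-pass filter with cutoff W (here W = 5).
Its Fourier transform is a rectangular function:
F(omega) = 1 for |omega| < 5, 0 otherwise

Answer: rect(omega/10) [i.e., 1 for |omega| < 5, 0 otherwise]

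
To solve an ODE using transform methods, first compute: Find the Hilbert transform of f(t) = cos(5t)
The Hilbert transform shifts each frequency component by -pi/2.
H{cos(wt)}=sin(wt)
With w=5: H{cos(5t)}=sin(5t)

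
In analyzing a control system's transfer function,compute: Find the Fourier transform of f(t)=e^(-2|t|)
Using the standard pair: F{e^(-a|t|)}=2a/(a^2 + omega^2)
With a=2: F(omega)=4/(4 + omega^2)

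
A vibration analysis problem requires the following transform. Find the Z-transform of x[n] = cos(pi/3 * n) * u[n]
Z{cos(w0*n)*u[n]}=z(z - cos(w0))/(z^2-2z*cos(w0)+1)
With w0=pi/3: X(z)=z(z - cos(pi/3))/(z^2-2z*cos(pi/3)+1)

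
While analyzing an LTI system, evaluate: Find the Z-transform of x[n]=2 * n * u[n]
Z{n*u[n]}=z/(z-1)^2
By linearity: Z{2*n*u[n]}=2z/(z-1)^2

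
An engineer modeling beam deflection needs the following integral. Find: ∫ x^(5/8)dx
Power rule: ∫ x^(5/8) dx=x^(13/8)/(13/8)+C

Answer: (8/13)·x^(13/8)+C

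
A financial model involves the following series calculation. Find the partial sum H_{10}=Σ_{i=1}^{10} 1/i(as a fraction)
H_10=1 + 1/2 + 1/3 + ... + 1/10
=7381/2520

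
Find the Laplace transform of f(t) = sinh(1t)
L{sinh(at)}=a/(s²-a²)
L{sinh(1t)}=1/(s²-1)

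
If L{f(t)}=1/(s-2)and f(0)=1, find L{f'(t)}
L{f'(t)} = s·F(s) - f(0) = s/(s-2)-1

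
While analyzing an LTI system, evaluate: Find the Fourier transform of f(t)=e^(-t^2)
The Fourier transform of a Gaussian e^(-t^2) is sqrt(pi)*e^(-omega^2/4).
With a=1: F(omega)=sqrt(pi)*e^(-omega^2/4)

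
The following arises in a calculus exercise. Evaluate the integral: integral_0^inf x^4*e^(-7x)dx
This is a Gamma integral. Substitute u = 7x (du = 7 dx):
integral_0^inf x^4 * e^(-7x) dx = (1/7^5) integral_0^inf u^4 * e^(-u) du
= Gamma(5)/7^5 = 4!/7^5 = 24/16807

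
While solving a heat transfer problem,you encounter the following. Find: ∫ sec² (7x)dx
Since d/dx[tan(7x)]=7sec²(7x), integral=tan(7x)/7 + C

Answer: (1/7)tan(7x) + C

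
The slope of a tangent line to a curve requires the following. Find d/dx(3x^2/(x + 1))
Quotient rule: (f/g)' = (f'g - fg')/g²
f = 3x^2, f' = 6x
g = x+1, g' = 1

Answer: (6x·(x+1)-3x^2)/(x+1)²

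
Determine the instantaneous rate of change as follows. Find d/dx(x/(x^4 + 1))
Quotient rule: (f/g)' = (f'g - fg')/g²
f = x, f' = 1
g = x^4 + 1, g' = 4x^3

Answer: (1·(x^4 + 1) - 4x^4)/(x^4 + 1)²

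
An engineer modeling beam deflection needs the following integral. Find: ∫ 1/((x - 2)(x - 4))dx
Partial fractions: 1/((x-2)(x-4))=A/(x-2)+B/(x-4)
A=-1/2, B=1/2
∫ [-1/2· 1/(x-2)+1/2· 1/(x-4)] dx
=(1/2)[ln|x-4| - ln|x-2|]+C

Answer: (1/2)·ln|(x-4)/(x-2)|+C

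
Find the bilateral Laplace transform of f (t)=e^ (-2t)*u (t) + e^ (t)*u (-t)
For e^(-2t)*u(t): L = 1/(s+2), Re(s) > -2
For e^(t)*u(-t): L = -1/(s-1), Re(s) < 1
Combined: F(s) = 1/(s+2)-1/(s-1), -2 < Re(s) < 1

Answer: 1/(s+2)-1/(s-1), ROC: -2 < Re(s) < 1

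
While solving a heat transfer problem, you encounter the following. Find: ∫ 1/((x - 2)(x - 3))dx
Partial fractions: 1/((x-2)(x-3))=A/(x-2)+B/(x-3)
A=-1, B=1
∫ [-1· 1/(x-2)+1· 1/(x-3)] dx
=(1)[ln|x-3| - ln|x-2|]+C

Answer: ln|(x-3)/(x-2)|+C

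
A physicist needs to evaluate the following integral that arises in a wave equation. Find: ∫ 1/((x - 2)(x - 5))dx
Partial fractions: 1/((x-2)(x-5)) = A/(x-2)+B/(x-5)
A = -1/3, B = 1/3
∫ [-1/3· 1/(x-2)+1/3· 1/(x-5)] dx
= (1/3)[ln|x-5| - ln|x-2|]+C

Answer: (1/3)·ln|(x-5)/(x-2)|+C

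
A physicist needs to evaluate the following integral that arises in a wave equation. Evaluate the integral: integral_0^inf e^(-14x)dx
integral_0^inf e^(-14x) dx=[-1/14*e^(-14x)]_0^inf
=0 - (-1/14)=1/14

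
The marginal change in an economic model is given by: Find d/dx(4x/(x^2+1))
Quotient rule: (f/g)' = (f'g - fg')/g²
f = 4x, f' = 4
g = x^2+1, g' = 2x

Answer: (4·(x^2+1)-8x^2)/(x^2+1)²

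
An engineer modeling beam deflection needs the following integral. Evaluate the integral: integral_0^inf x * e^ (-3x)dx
This is a Gamma integral. Substitute u=3x (du=3 dx):
integral_0^inf x*e^(-3x) dx=(1/3^2) integral_0^inf u^1*e^(-u) du
=Gamma(2)/3^2=1!/3^2=1/9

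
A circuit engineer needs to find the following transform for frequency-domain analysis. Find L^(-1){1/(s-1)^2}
L^(-1){1/(s-a)^n}=t^(n-1)·e^(at)/(n-1)!
Here a=1, n=2: t^1·e^(t)/1

Answer: t·e^(t)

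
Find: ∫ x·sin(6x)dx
By parts: u=x, dv=sin(6x) dx
du=dx, v=-cos(6x)/6
=-x·cos(6x)/6+sin(6x)/6²+C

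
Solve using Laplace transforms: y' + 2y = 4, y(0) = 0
Take L of both sides: sY(s) - 0 + 2Y(s)=4/s
Y(s)(s + 2)=4/s + 0
Y(s)=4/(s(s + 2)) + 0/(s + 2)
Partial fractions: 4/(s(s + 2))=2/s - 2/(s + 2)
So Y(s)=2/s - 2/(s + 2)
Inverse transform (L^(-1){1/s}=1, L^(-1){1/(s + 2)}=e^(-2t)):

Answer: y(t)=2 - 2·e^(-2t)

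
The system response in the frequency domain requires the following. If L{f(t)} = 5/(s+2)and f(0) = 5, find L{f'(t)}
L{f'(t)} = s·F(s) - f(0) = 5s/(s+2)-5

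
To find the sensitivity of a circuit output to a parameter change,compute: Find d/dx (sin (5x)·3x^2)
Product rule: (fg)' = f'g + fg'
f = sin(5x), f' = 5·cos(5x)
g = 3x^2, g' = 6x

Answer: 15·cos(5x)·x^2 + 6·sin(5x)·x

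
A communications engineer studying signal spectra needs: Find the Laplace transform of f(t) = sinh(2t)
L{sinh(at)} = a/(s²-a²)
L{sinh(2t)} = 2/(s²-4)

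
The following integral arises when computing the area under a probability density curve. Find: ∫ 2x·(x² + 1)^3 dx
Let u=x² + 1, du=2x dx
∫ u^3 du=u^4/4 + C

Answer: (x² + 1)^4/4 + C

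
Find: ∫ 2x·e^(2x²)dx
Let u = 2x², du = 4x dx
∫ (1/2)e^u du = e^u/2 + C

Answer: e^(2x²)/2 + C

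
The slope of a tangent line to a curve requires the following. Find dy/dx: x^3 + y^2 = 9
Differentiate: 3x^2 + 2y·(dy/dx) = 0
dy/dx = -3x^2/(2y)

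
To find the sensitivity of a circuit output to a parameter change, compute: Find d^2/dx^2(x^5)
Apply power rule 2 times:
d^1: 5x^4
d^2: 20x^3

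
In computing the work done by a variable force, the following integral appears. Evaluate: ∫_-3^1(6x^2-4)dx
Step 1: Find antiderivative F(x) = 2x^3-4x
Step 2: F(1) - F(-3) = -2 - (-42) = 40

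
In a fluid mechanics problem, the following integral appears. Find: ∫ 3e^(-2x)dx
Since d/dx[e^(-2x)] = -2e^(-2x), we get -3/2 e^(-2x)+C

Answer: (-3/2)e^(-2x)+C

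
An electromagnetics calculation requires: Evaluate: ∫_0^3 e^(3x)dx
Antiderivative: (1/3)e^(3x)
Evaluate: (1/3)(e^9 - 1)

Answer: (e^9 - 1)/3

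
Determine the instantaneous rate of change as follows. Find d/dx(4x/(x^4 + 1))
Quotient rule: (f/g)' = (f'g - fg')/g²
f = 4x, f' = 4
g = x^4+1, g' = 4x^3

Answer: (4·(x^4+1)-16x^4)/(x^4+1)²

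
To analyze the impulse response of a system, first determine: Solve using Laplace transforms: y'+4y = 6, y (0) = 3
Take L of both sides: sY(s) - 3 + 4Y(s)=6/s
Y(s)(s + 4)=6/s + 3
Y(s)=6/(s(s + 4)) + 3/(s + 4)
Partial fractions: 6/(s(s + 4))=(3/2)/s - (3/2)/(s + 4)
So Y(s)=(3/2)/s + (3/2)/(s + 4)
Inverse transform (L^(-1){1/s}=1, L^(-1){1/(s + 4)}=e^(-4t)):

Answer: y(t)=3/2 + (3/2)·e^(-4t)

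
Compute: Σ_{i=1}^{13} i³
Using formula: Σ i^3=[n(n+1)/2]²=[13·14/2]²=8281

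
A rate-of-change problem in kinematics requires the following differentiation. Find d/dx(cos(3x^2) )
Chain rule: d/dx[cos(u)] = -sin(u)·u' where u = 3x^2
u' = 6x

Answer: -6x·sin(3x^2)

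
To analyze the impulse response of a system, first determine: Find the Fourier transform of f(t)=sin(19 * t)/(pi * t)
sin(W*t)/(pi*t)=(W/pi)*sinc(W*t/pi) is the impulse response of the ideal low-pass filter with cutoff W (here W=19).
Its Fourier transform is a rectangular function:
F(omega)=1 for |omega| < 19, 0 otherwise

Answer: rect(omega/38) [i.e., 1 for |omega| < 19, 0 otherwise]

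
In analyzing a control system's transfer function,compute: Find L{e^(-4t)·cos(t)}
First shifting: L{e^(at)f(t)} = F(s-a)
L{cos(t)} = s/(s² + 1)
Shift: (s + 4)/((s + 4)² + 1)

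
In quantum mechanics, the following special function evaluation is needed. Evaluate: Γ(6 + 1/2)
Γ(n + 1/2)=(2n)!√π/(4^n·n!)
=479001600√π/(4096·720)=(10395/64)·√π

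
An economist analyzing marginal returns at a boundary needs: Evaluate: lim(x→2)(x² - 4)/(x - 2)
Factor: (x² - 4)=(x-2)(x+2)
Cancel (x-2): lim(x→2) (x+2)=4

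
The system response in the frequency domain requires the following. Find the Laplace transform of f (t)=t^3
L{t^n}=n!/s^(n+1)
L{t^3}=3!/s^4=6/s^4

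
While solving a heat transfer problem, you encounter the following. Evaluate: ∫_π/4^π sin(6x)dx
Antiderivative: -cos(6x)/6
Evaluate at bounds: [-cos(6·π)/6] - [-cos(6·π/4)/6]
= (-(1) + (0))/6 = -1/6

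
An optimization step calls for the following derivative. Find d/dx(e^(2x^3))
Chain rule: d/dx[e^u] = e^u · u' where u = 2x^3
u' = 6x^2

Answer: 6x^2·e^(2x^3)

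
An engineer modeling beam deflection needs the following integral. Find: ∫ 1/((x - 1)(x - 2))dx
Partial fractions: 1/((x-1)(x-2)) = A/(x-1)+B/(x-2)
A = -1, B = 1
∫ [-1· 1/(x-1)+1· 1/(x-2)] dx
= (1)[ln|x-2| - ln|x-1|]+C

Answer: ln|(x-2)/(x-1)|+C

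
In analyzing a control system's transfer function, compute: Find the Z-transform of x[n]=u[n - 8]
Using the time-shift property: Z{u[n-8]}=z^(-8) * z/(z-1)
=z^(-7)/(z-1)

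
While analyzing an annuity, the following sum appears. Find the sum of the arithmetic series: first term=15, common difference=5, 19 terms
Last term: a_n = 15 + (19 - 1)·5 = 105
Sum = n(a_1 + a_n)/2 = 19(15 + 105)/2 = 1140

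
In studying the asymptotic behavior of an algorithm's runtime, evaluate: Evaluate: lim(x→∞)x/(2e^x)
Apply L'Hôpital 1 times (∞/∞ each time):
Eventually get 1!/(2e^x) → 0

Answer: 0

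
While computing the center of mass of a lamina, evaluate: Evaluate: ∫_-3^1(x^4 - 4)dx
Step 1: Find antiderivative F(x) = (1/5)x^5 - 4x
Step 2: F(1) - F(-3) = -19/5 - (-183/5) = 164/5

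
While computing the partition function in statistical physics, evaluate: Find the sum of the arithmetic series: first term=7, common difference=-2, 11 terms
Last term: a_n = 7+(11-1)·-2 = -13
Sum = n(a_1+a_n)/2 = 11(7+(-13))/2 = -33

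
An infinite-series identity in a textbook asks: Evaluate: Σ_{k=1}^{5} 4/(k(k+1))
Partial fractions: 4/(k(k+1))=4/k - 4/(k+1)
Telescoping sum: 4(1-1/6)=4·5/6

Answer: 10/3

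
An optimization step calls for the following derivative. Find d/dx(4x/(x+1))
Quotient rule: (f/g)'=(f'g - fg')/g²
f=4x, f'=4
g=x + 1, g'=1

Answer: (4·(x + 1) - 4x)/(x + 1)²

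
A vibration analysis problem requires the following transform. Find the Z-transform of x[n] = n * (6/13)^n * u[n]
Using the property Z{n * a^n * u[n]}=az/(z-a)^2
With a=6/13: X(z)=(6/13)z/(z - 6/13)^2, |z| > 6/13

Answer: (6/13)z/(z - 6/13)^2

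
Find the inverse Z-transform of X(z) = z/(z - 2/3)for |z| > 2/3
Standard pair: z/(z-a) <-> a^n * u[n] for causal signals
With a = 2/3: x[n] = (2/3)^n * u[n]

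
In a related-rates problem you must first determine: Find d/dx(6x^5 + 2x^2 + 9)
Power rule: d/dx(ax^n)=n·a·x^(n-1)
Term by term: 30·x^4 + 4·x

Answer: 30x^4 + 4x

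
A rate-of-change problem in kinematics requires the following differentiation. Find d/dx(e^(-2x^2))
Chain rule: d/dx[e^u]=e^u · u' where u=-2x^2
u'=-4x

Answer: -4x·e^(-2x^2)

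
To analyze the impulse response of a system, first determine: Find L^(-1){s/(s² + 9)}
L^(-1){s/(s²+w²)} = cos(wt)
Here w = 3

Answer: cos(3t)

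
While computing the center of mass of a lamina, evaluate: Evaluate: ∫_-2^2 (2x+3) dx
Step 1: Find antiderivative F(x) = x^2 + 3x
Step 2: F(2) - F(-2) = 10 - (-2) = 12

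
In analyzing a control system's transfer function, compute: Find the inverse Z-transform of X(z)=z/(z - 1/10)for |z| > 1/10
Standard pair: z/(z-a) <-> a^n*u[n] for causal signals
With a = 1/10: x[n] = (1/10)^n*u[n]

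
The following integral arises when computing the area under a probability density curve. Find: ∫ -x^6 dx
Using power rule: ∫ -x^6 dx=-1/7 x^7 + C=(-1/7)x^7 + C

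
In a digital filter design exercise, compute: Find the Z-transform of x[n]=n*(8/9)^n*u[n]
Using the property Z{n*a^n*u[n]}=az/(z-a)^2
With a=8/9: X(z)=(8/9)z/(z - 8/9)^2, |z| > 8/9

Answer: (8/9)z/(z - 8/9)^2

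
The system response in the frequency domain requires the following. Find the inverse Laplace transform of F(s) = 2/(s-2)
L^(-1){2/(s-a)}=c·e^(at)
Here a=2, c=2

Answer: 2e^(2t)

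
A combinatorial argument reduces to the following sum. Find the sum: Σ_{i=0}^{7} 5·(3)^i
Geometric series: S=a(1 - r^n)/(1 - r)
a=5, r=3, n=8
S=5(1 - 6561)/-2=16400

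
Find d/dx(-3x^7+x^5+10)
Power rule: d/dx(ax^n)=n·a·x^(n-1)
Term by term: -21·x^6 + 5·x^4

Answer: -21x^6 + 5x^4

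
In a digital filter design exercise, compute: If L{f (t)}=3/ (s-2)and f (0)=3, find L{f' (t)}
L{f'(t)} = s·F(s) - f(0) = 3s/(s-2) - 3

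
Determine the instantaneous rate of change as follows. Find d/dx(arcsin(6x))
d/dx[arcsin(u)] = u'/√(1-u²), u = 6x, u' = 6

Answer: 6/√(1 - 36x²)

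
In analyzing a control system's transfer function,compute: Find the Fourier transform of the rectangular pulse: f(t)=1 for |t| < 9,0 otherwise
F(omega) = integral from -9 to 9 of e^(-j*omega*t) dt
= 2*sin(9*omega)/omega = 18*sinc(9*omega/pi)

Answer: 2*sin(9*omega)/omega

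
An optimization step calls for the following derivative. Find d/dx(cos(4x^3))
Chain rule: d/dx[cos(u)] = -sin(u)·u' where u = 4x^3
u' = 12x^2

Answer: -12x^2·sin(4x^3)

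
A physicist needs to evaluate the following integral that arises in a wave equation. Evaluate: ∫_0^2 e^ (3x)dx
Antiderivative: (1/3)e^(3x)
Evaluate: (1/3)(e^6-1)

Answer: (e^6-1)/3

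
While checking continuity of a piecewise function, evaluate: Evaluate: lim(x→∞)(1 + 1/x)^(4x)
Rewrite as [(1 + 1/x)^x]^4.
lim(1 + 1/x)^x=e^1, so limit=(e^1)^4=e^4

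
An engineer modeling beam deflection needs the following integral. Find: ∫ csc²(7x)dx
Since d/dx[-cot(7x)] = 7csc²(7x), integral = -cot(7x)/7 + C

Answer: (-1/7)cot(7x) + C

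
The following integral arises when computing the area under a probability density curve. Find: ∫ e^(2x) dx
Since d/dx[e^(2x)]=2e^(2x), we get 1/2 e^(2x)+C

Answer: (1/2)e^(2x)+C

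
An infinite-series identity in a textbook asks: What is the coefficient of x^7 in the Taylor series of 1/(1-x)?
1/(1-x) = Σ x^n for |x|<1
All coefficients are 1

Answer: 1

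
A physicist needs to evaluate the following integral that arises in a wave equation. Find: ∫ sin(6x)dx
Using substitution u=6x: ∫ sin(u) du/6=-cos(u)/6+C

Answer: (-1/6)cos(6x)+C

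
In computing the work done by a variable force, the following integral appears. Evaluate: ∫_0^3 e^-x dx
Antiderivative: -e^-x
Evaluate: -(e^-3-1)

Answer: (e^-3-1)/(-1)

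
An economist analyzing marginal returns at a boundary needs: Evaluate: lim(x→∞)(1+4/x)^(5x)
Rewrite as [(1+4/x)^x]^5.
lim(1+4/x)^x=e^4, so limit=(e^4)^5=e^20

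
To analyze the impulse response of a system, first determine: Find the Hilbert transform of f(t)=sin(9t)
The Hilbert transform shifts each frequency component by -pi/2.
H{sin(wt)} = -cos(wt)
With w = 9: H{sin(9t)} = -cos(9t)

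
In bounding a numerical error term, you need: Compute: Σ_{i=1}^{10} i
Using formula: Σ i^1 = n(n + 1)/2 = 10·11/2 = 55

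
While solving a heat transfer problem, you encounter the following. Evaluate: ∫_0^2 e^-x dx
Antiderivative: -e^-x
Evaluate: -(e^-2 - 1)

Answer: (e^-2 - 1)/(-1)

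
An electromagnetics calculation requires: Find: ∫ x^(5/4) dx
Power rule: ∫ x^(5/4) dx = x^(9/4)/(9/4)+C

Answer: (4/9)·x^(9/4)+C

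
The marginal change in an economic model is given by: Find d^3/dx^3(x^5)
Apply power rule 3 times:
d^1: 5x^4
d^2: 20x^3
d^3: 60x^2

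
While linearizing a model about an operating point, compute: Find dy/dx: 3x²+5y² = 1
Differentiate: 6x + 10y·(dy/dx) = 0
dy/dx = -6x/(10y) = -(3/5)·(x/y)

Answer: dy/dx = -(3/5)·(x/y)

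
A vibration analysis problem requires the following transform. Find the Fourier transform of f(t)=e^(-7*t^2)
The Fourier transform of a Gaussian e^(-a*t^2) is sqrt(pi/a)*e^(-omega^2/(4a)).
With a=7: F(omega)=sqrt(pi/7)*e^(-omega^2/28)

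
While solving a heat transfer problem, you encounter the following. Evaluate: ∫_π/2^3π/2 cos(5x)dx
Antiderivative: sin(5x)/5
Evaluate at bounds: [sin(5·3π/2)/5] - [sin(5·π/2)/5]
=((-1) - (1))/5=-2/5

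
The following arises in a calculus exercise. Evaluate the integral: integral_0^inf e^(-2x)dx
integral_0^inf e^(-2x) dx=[-1/2*e^(-2x)]_0^inf
=0 - (-1/2)=1/2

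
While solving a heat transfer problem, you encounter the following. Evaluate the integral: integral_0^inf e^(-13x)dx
integral_0^inf e^(-13x) dx = [-1/13*e^(-13x)]_0^inf
= 0 - (-1/13) = 1/13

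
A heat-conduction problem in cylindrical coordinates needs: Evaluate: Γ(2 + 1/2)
Γ(n+1/2) = (2n)!√π/(4^n·n!)
= 24√π/(16·2) = (3/4)·√π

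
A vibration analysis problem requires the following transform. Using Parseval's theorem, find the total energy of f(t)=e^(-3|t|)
Parseval's theorem: E = integral |f(t)|^2 dt = (1/2pi) integral |F(omega)|^2 domega
E = integral_{-inf}^{inf} e^(-6|t|) dt = 2 * integral_0^inf e^(-6t) dt = 2/(2 * 3) = 1/3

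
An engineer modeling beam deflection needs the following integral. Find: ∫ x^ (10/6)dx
Power rule: ∫ x^(5/3) dx = x^(8/3)/(8/3) + C

Answer: (3/8)·x^(8/3) + C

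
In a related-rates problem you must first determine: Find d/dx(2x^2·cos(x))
Product rule: (fg)'=f'g+fg'
f=2x^2, f'=4x
g=cos(x), g'=-sin(x)

Answer: 4x·cos(x)-2x^2·sin(x)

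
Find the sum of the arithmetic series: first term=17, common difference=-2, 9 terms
Last term: a_n = 17+(9-1)·-2 = 1
Sum = n(a_1+a_n)/2 = 9(17+1)/2 = 81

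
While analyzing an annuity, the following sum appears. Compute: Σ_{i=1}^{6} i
Using formula: Σ i^1 = n(n+1)/2 = 6·7/2 = 21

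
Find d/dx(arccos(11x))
d/dx[arccos(u)]=-u'/√(1-u²), u=11x, u'=11

Answer: -11/√(1 - 121x²)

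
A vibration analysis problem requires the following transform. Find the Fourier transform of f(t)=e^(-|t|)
Using the standard pair: F{e^(-a|t|)}=2a/(a^2+omega^2)
With a=1: F(omega)=2/(1+omega^2)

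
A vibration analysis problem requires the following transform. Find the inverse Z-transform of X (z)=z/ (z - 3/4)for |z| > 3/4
Standard pair: z/(z-a) <-> a^n * u[n] for causal signals
With a=3/4: x[n]=(3/4)^n * u[n]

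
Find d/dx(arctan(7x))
d/dx[arctan(u)]=u'/(1+u²), u=7x, u'=7

Answer: 7/(1+49x²)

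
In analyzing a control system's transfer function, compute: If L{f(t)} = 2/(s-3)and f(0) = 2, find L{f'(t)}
L{f'(t)} = s·F(s) - f(0) = 2s/(s-3) - 2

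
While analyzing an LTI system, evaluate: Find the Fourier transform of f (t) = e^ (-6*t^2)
The Fourier transform of a Gaussian e^(-a * t^2) is sqrt(pi/a) * e^(-omega^2/(4a)).
With a=6: F(omega)=sqrt(pi/6) * e^(-omega^2/24)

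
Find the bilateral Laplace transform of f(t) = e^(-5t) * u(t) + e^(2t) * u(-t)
For e^(-5t) * u(t): L = 1/(s+5), Re(s) > -5
For e^(2t) * u(-t): L = -1/(s-2), Re(s) < 2
Combined: F(s) = 1/(s+5)-1/(s-2), -5 < Re(s) < 2

Answer: 1/(s+5)-1/(s-2), ROC: -5 < Re(s) < 2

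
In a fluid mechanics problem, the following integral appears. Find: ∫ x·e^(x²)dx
Let u=x², du=2x dx
∫ (1/2)e^u du=e^u/2 + C

Answer: e^(x²)/2 + C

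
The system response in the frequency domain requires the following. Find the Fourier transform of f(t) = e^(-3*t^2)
The Fourier transform of a Gaussian e^(-a * t^2) is sqrt(pi/a) * e^(-omega^2/(4a)).
With a = 3: F(omega) = sqrt(pi/3) * e^(-omega^2/12)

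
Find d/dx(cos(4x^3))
Chain rule: d/dx[cos(u)]=-sin(u)·u' where u=4x^3
u'=12x^2

Answer: -12x^2·sin(4x^3)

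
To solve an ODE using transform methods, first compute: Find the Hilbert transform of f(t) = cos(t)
The Hilbert transform shifts each frequency component by -pi/2.
H{cos(wt)}=sin(wt)
With w=1: H{cos(t)}=sin(t)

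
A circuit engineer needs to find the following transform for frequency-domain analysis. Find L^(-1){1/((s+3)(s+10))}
Partial fractions: 1/((s + 3)(s + 10))=A/(s + 3) + B/(s + 10)
Cover-up: A=1/(s + 10)|_{s=-3}=1/7; B=1/(s + 3)|_{s=-10}=-1/7
L^(-1)=(1/7)e^(-3t) - (1/7)e^(-10t)

Answer: (1/7)(e^(-3t) - e^(-10t))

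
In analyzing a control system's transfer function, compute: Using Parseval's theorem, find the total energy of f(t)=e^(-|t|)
Parseval's theorem: E = integral |f(t)|^2 dt = (1/2pi) integral |F(omega)|^2 domega
E = integral_{-inf}^{inf} e^(-2|t|) dt = 2*integral_0^inf e^(-2t) dt = 2/(2*1) = 1/1

Answer: 1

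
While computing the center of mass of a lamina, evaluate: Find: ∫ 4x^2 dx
Using power rule: ∫ 4x^2 dx=4/3 x^3 + C=(4/3)x^3 + C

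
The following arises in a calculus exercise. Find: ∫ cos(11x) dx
Using substitution u=11x: ∫ cos(u) du/11=sin(u)/11 + C

Answer: (1/11)sin(11x) + C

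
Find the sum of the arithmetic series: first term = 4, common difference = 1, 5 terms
Last term: a_n=4 + (5 - 1)·1=8
Sum=n(a_1 + a_n)/2=5(4 + 8)/2=30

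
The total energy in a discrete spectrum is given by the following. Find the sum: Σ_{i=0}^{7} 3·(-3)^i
Geometric series: S = a(1 - r^n)/(1 - r)
a = 3, r = -3, n = 8
S = 3(1-6561)/4 = -4920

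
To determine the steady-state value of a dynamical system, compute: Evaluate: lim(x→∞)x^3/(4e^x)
Apply L'Hôpital 3 times (∞/∞ each time):
Eventually get 3!/(4e^x) → 0

Answer: 0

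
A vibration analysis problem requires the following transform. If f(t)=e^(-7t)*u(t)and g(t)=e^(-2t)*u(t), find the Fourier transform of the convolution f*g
By the convolution theorem: F{f*g} = F(omega)*G(omega)
F(omega) = 1/(7 + j*omega), G(omega) = 1/(2 + j*omega)
F{f*g} = 1/((7 + j*omega)(2 + j*omega))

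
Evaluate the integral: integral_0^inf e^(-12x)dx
integral_0^inf e^(-12x) dx=[-1/12 * e^(-12x)]_0^inf
=0 - (-1/12)=1/12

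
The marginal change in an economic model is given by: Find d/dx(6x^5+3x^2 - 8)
Power rule: d/dx(ax^n)=n·a·x^(n-1)
Term by term: 30·x^4+6·x

Answer: 30x^4+6x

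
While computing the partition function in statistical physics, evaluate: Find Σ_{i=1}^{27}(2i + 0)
= 2·Σ i + 0·27 = 2·378 + 0 = 756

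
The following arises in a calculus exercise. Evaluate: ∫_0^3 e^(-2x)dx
Antiderivative: (1/(-2))e^(-2x)
Evaluate: (1/(-2))(e^-6 - 1)

Answer: (e^-6 - 1)/(-2)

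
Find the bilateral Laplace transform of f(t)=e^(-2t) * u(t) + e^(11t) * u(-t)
For e^(-2t)*u(t): L=1/(s+2), Re(s) > -2
For e^(11t)*u(-t): L=-1/(s-11), Re(s) < 11
Combined: F(s)=1/(s+2)-1/(s-11), -2 < Re(s) < 11

Answer: 1/(s+2)-1/(s-11), ROC: -2 < Re(s) < 11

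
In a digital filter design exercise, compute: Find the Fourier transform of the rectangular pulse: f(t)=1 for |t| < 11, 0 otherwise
F(omega) = integral from -11 to 11 of e^(-j*omega*t) dt
= 2*sin(11*omega)/omega = 22*sinc(11*omega/pi)

Answer: 2*sin(11*omega)/omega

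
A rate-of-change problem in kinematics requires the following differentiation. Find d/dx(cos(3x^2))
Chain rule: d/dx[cos(u)] = -sin(u)·u' where u = 3x^2
u' = 6x

Answer: -6x·sin(3x^2)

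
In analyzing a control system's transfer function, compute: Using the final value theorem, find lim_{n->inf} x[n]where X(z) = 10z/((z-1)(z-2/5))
Final value theorem: lim x[n]=lim_{z->1} (z-1)*X(z)
(z-1)*X(z)=10z/(z-2/5)
As z->1: 10/(1-2/5)=10/(3/5)=50/3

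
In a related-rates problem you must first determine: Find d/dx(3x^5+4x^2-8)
Power rule: d/dx(ax^n)=n·a·x^(n-1)
Term by term: 15·x^4+8·x

Answer: 15x^4+8x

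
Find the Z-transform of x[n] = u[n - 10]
Using the time-shift property: Z{u[n-10]} = z^(-10)*z/(z-1)
= z^(-9)/(z-1)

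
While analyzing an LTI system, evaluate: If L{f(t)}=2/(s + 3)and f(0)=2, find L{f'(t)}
L{f'(t)}=s·F(s) - f(0)=2s/(s+3)-2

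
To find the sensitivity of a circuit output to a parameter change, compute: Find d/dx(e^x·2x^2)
Product rule: (fg)'=f'g+fg'
f=e^x, f'=e^x
g=2x^2, g'=4x

Answer: 2·e^x·x^2+4·e^x·x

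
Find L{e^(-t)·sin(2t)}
First shifting: L{e^(at)f(t)} = F(s-a)
L{sin(2t)} = 2/(s² + 4)
Shift: 2/((s + 1)² + 4)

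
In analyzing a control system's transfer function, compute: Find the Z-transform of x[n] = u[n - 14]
Using the time-shift property: Z{u[n-14]} = z^(-14) * z/(z-1)
= z^(-13)/(z-1)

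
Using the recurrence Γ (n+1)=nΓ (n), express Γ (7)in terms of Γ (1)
Γ(7) = 6Γ(6) = 6·5Γ(5) = ... = 6!·Γ(1) = 720·Γ(1)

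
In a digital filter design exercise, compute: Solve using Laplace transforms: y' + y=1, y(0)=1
Take L of both sides: sY(s)-1+Y(s)=1/s
Y(s)(s+1)=1/s+1
Y(s)=1/(s(s+1))+1/(s+1)
Partial fractions: 1/(s(s+1))=1/s - 1/(s+1)
So Y(s)=1/s
Inverse transform (L^(-1){1/s}=1, L^(-1){1/(s+1)}=e^(-t)):

Answer: y(t)=1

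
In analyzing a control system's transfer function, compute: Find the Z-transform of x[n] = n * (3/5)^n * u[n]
Using the property Z{n*a^n*u[n]} = az/(z-a)^2
With a = 3/5: X(z) = (3/5)z/(z - 3/5)^2, |z| > 3/5

Answer: (3/5)z/(z - 3/5)^2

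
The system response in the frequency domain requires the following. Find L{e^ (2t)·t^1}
First shifting: L{e^(at)f(t)}=F(s-a)
L{t^1}=1/s^2
Shift s → s-2: 1/(s-2)^2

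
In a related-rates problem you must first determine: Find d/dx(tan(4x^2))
Chain rule: d/dx[tan(u)]=sec²(u)·u' where u=4x^2
u'=8x

Answer: 8x·sec²(4x^2)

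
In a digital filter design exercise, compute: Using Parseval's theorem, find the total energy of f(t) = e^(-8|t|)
Parseval's theorem: E = integral |f(t)|^2 dt = (1/2pi) integral |F(omega)|^2 domega
E = integral_{-inf}^{inf} e^(-16|t|) dt = 2 * integral_0^inf e^(-16t) dt = 2/(2 * 8) = 1/8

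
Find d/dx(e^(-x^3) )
Chain rule: d/dx[e^u] = e^u · u' where u = -x^3
u' = -3x^2

Answer: -3x^2·e^(-x^3)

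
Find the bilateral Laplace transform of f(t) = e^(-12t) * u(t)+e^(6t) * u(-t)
For e^(-12t) * u(t): L = 1/(s + 12), Re(s) > -12
For e^(6t) * u(-t): L = -1/(s-6), Re(s) < 6
Combined: F(s) = 1/(s + 12) - 1/(s-6), -12 < Re(s) < 6

Answer: 1/(s + 12) - 1/(s-6), ROC: -12 < Re(s) < 6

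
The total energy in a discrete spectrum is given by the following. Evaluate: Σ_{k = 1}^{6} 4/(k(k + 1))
Partial fractions: 4/(k(k + 1))=4/k - 4/(k + 1)
Telescoping sum: 4(1 - 1/7)=4·6/7

Answer: 24/7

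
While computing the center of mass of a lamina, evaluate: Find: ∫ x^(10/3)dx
Power rule: ∫ x^(10/3) dx=x^(13/3)/(13/3)+C

Answer: (3/13)·x^(13/3)+C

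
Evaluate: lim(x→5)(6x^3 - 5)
Polynomial is continuous, so substitute x = 5:
6·5^3-5 = 745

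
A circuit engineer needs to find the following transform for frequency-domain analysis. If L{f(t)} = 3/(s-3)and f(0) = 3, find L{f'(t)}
L{f'(t)} = s·F(s) - f(0) = 3s/(s-3) - 3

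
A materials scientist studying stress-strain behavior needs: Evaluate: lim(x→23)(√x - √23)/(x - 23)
Multiply by conjugate (√x+√23)/(√x+√23):
=(x - 23)/((x - 23)(√x+√23))=1/(√x+√23)
As x → 23: 1/(2√23)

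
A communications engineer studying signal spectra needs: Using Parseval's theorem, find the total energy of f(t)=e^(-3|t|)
Parseval's theorem: E = integral |f(t)|^2 dt = (1/2pi) integral |F(omega)|^2 domega
E = integral_{-inf}^{inf} e^(-6|t|) dt = 2*integral_0^inf e^(-6t) dt = 2/(2*3) = 1/3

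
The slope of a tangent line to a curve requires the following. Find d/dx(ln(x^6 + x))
Chain rule: d/dx[ln(u)] = u'/u where u = x^6 + x
u' = 6x^5 + 1

Answer: (6x^5 + 1)/(x^6 + x)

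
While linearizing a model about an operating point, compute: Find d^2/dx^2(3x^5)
Apply power rule 2 times:
d^1: 15x^4
d^2: 60x^3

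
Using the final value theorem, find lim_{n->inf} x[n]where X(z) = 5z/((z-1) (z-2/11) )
Final value theorem: lim x[n] = lim_{z->1} (z-1)*X(z)
(z-1)*X(z) = 5z/(z-2/11)
As z->1: 5/(1 - 2/11) = 5/(9/11) = 55/9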